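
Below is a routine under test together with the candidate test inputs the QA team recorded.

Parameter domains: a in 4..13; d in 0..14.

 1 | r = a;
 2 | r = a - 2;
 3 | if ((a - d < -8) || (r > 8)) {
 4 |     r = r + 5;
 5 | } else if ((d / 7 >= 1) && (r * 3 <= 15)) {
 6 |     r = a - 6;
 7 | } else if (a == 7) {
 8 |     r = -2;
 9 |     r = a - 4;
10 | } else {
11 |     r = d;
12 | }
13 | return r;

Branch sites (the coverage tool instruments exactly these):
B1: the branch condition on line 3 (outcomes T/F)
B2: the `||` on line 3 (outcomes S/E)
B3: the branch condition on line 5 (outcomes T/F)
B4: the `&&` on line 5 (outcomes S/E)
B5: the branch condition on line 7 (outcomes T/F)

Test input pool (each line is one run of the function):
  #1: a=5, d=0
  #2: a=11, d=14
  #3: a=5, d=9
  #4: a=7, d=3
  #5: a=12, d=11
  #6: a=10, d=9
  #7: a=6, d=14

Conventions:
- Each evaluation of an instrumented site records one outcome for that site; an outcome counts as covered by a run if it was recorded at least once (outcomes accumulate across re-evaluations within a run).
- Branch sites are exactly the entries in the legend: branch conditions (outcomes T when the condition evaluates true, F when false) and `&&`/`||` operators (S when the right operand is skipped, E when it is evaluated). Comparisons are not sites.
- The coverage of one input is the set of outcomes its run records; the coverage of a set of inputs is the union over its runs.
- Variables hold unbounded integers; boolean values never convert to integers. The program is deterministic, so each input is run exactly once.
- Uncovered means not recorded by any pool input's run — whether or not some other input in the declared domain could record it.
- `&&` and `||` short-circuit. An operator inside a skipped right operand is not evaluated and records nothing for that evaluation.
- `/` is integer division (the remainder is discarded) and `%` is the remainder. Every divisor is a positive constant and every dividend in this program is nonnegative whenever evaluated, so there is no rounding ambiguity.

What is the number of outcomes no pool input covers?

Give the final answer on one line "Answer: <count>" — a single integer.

#1 (a=5, d=0) -> B2->E, B1->F, B4->S, B3->F, B5->F; covered: B1=F, B2=E, B3=F, B4=S, B5=F
#2 (a=11, d=14) -> B2->E, B1->T; covered: B1=T, B2=E
#3 (a=5, d=9) -> B2->E, B1->F, B4->E, B3->T; covered: B1=F, B2=E, B3=T, B4=E
#4 (a=7, d=3) -> B2->E, B1->F, B4->S, B3->F, B5->T; covered: B1=F, B2=E, B3=F, B4=S, B5=T
#5 (a=12, d=11) -> B2->E, B1->T; covered: B1=T, B2=E
#6 (a=10, d=9) -> B2->E, B1->F, B4->E, B3->F, B5->F; covered: B1=F, B2=E, B3=F, B4=E, B5=F
#7 (a=6, d=14) -> B2->E, B1->F, B4->E, B3->T; covered: B1=F, B2=E, B3=T, B4=E
union over the pool: B1=T, B1=F, B2=E, B3=T, B3=F, B4=S, B4=E, B5=T, B5=F
uncovered (1 of 10): B2=S

Answer: 1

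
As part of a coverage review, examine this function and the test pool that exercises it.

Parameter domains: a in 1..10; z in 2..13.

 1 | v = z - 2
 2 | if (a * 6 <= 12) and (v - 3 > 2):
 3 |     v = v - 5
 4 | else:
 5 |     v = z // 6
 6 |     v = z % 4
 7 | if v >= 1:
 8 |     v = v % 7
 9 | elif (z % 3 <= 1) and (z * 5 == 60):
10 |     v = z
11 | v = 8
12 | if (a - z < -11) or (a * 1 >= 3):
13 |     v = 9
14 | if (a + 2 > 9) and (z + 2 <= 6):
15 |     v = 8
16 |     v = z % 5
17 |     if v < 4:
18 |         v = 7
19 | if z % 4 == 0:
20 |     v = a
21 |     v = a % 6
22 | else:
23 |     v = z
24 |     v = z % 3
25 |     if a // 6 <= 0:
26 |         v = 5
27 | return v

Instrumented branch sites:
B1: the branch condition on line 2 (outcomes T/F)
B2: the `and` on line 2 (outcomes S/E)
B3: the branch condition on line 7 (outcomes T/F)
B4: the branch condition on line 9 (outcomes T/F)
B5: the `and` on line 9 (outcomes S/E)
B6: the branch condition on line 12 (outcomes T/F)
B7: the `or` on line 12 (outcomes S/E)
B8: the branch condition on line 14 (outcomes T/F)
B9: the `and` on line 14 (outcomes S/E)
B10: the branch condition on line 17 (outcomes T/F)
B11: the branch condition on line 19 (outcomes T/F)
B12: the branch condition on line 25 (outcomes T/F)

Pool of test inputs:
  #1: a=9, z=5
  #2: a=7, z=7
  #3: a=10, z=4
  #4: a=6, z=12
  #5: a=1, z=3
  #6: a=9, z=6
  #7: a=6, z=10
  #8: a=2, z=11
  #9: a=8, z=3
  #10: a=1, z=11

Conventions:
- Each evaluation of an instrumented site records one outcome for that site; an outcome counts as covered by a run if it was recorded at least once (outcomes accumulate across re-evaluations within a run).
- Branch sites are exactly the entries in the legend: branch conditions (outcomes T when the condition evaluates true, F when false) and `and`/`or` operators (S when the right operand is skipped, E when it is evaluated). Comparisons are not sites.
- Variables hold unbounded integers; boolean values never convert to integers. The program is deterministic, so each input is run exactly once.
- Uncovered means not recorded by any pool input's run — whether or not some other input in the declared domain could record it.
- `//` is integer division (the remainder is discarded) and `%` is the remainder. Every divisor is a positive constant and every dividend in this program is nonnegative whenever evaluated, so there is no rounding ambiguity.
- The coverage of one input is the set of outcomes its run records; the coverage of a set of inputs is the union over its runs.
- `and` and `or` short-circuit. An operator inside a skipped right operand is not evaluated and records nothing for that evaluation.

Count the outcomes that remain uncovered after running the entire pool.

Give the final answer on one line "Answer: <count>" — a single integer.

test 1 (a=9, z=5) fires B2->S, B1->F, B3->T, B7->E, B6->T, B9->E, B8->F, B11->F, B12->F; hits B1=F, B2=S, B3=T, B6=T, B7=E, B8=F, B9=E, B11=F, B12=F
test 2 (a=7, z=7) fires B2->S, B1->F, B3->T, B7->E, B6->T, B9->S, B8->F, B11->F, B12->F; hits B1=F, B2=S, B3=T, B6=T, B7=E, B8=F, B9=S, B11=F, B12=F
test 3 (a=10, z=4) fires B2->S, B1->F, B3->F, B5->E, B4->F, B7->E, B6->T, B9->E, B8->T, B10->F, B11->T; hits B1=F, B2=S, B3=F, B4=F, B5=E, B6=T, B7=E, B8=T, B9=E, B10=F, B11=T
test 4 (a=6, z=12) fires B2->S, B1->F, B3->F, B5->E, B4->T, B7->E, B6->T, B9->S, B8->F, B11->T; hits B1=F, B2=S, B3=F, B4=T, B5=E, B6=T, B7=E, B8=F, B9=S, B11=T
test 5 (a=1, z=3) fires B2->E, B1->F, B3->T, B7->E, B6->F, B9->S, B8->F, B11->F, B12->T; hits B1=F, B2=E, B3=T, B6=F, B7=E, B8=F, B9=S, B11=F, B12=T
test 6 (a=9, z=6) fires B2->S, B1->F, B3->T, B7->E, B6->T, B9->E, B8->F, B11->F, B12->F; hits B1=F, B2=S, B3=T, B6=T, B7=E, B8=F, B9=E, B11=F, B12=F
test 7 (a=6, z=10) fires B2->S, B1->F, B3->T, B7->E, B6->T, B9->S, B8->F, B11->F, B12->F; hits B1=F, B2=S, B3=T, B6=T, B7=E, B8=F, B9=S, B11=F, B12=F
test 8 (a=2, z=11) fires B2->E, B1->T, B3->T, B7->E, B6->F, B9->S, B8->F, B11->F, B12->T; hits B1=T, B2=E, B3=T, B6=F, B7=E, B8=F, B9=S, B11=F, B12=T
test 9 (a=8, z=3) fires B2->S, B1->F, B3->T, B7->E, B6->T, B9->E, B8->T, B10->T, B11->F, B12->F; hits B1=F, B2=S, B3=T, B6=T, B7=E, B8=T, B9=E, B10=T, B11=F, B12=F
test 10 (a=1, z=11) fires B2->E, B1->T, B3->T, B7->E, B6->F, B9->S, B8->F, B11->F, B12->T; hits B1=T, B2=E, B3=T, B6=F, B7=E, B8=F, B9=S, B11=F, B12=T
union over the pool: B1=T, B1=F, B2=S, B2=E, B3=T, B3=F, B4=T, B4=F, B5=E, B6=T, B6=F, B7=E, B8=T, B8=F, B9=S, B9=E, B10=T, B10=F, B11=T, B11=F, B12=T, B12=F
uncovered (2 of 24): B5=S, B7=S

Answer: 2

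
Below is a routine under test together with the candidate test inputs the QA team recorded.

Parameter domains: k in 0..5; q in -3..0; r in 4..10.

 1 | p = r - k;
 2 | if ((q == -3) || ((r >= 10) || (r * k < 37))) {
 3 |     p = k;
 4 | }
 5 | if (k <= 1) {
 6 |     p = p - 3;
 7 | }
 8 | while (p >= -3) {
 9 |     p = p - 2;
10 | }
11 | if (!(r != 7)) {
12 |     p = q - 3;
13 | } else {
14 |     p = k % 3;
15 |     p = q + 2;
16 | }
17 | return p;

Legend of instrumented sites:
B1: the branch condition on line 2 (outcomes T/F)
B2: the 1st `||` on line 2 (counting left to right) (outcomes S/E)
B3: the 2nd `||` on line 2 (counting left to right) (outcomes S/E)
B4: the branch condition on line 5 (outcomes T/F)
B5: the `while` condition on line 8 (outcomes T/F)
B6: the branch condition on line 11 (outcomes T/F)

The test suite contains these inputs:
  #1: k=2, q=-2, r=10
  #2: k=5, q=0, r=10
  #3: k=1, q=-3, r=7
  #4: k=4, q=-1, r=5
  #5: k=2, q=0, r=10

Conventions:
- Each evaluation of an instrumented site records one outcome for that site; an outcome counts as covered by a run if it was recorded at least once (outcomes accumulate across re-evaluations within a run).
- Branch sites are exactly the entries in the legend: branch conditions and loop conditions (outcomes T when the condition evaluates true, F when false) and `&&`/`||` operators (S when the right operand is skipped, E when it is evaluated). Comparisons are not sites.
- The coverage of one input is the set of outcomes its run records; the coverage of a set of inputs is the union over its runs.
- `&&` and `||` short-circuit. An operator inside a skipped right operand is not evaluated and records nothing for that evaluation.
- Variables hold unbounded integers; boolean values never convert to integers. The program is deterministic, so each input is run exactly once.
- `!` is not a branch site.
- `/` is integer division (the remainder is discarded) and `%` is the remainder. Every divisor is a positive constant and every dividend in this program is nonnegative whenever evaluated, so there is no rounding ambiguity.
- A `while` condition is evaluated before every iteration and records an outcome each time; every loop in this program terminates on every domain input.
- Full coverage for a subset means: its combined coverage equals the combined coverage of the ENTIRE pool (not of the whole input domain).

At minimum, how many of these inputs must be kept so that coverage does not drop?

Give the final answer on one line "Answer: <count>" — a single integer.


run #1 (k=2, q=-2, r=10) runs B2->E, B3->S, B1->T, B4->F, B5->T, B5->T, B5->T, B5->F, B6->F; records B1=T, B2=E, B3=S, B4=F, B5=T, B5=F, B6=F
run #2 (k=5, q=0, r=10) runs B2->E, B3->S, B1->T, B4->F, B5->T, B5->T, B5->T, B5->T, B5->T, B5->F, B6->F; records B1=T, B2=E, B3=S, B4=F, B5=T, B5=F, B6=F
run #3 (k=1, q=-3, r=7) runs B2->S, B1->T, B4->T, B5->T, B5->F, B6->T; records B1=T, B2=S, B4=T, B5=T, B5=F, B6=T
run #4 (k=4, q=-1, r=5) runs B2->E, B3->E, B1->T, B4->F, B5->T, B5->T, B5->T, B5->T, B5->F, B6->F; records B1=T, B2=E, B3=E, B4=F, B5=T, B5=F, B6=F
run #5 (k=2, q=0, r=10) runs B2->E, B3->S, B1->T, B4->F, B5->T, B5->T, B5->T, B5->F, B6->F; records B1=T, B2=E, B3=S, B4=F, B5=T, B5=F, B6=F
pool-wide coverage (11 outcomes): B1=T, B2=S, B2=E, B3=S, B3=E, B4=T, B4=F, B5=T, B5=F, B6=T, B6=F
size 1 is not enough: best union over all size-1 subsets is 7/11
size 2 is not enough: best union over all size-2 subsets is 10/11
size 3: inputs {1, 3, 4} cover all 11 outcomes, and no lexicographically smaller subset of this size does
Answer: 3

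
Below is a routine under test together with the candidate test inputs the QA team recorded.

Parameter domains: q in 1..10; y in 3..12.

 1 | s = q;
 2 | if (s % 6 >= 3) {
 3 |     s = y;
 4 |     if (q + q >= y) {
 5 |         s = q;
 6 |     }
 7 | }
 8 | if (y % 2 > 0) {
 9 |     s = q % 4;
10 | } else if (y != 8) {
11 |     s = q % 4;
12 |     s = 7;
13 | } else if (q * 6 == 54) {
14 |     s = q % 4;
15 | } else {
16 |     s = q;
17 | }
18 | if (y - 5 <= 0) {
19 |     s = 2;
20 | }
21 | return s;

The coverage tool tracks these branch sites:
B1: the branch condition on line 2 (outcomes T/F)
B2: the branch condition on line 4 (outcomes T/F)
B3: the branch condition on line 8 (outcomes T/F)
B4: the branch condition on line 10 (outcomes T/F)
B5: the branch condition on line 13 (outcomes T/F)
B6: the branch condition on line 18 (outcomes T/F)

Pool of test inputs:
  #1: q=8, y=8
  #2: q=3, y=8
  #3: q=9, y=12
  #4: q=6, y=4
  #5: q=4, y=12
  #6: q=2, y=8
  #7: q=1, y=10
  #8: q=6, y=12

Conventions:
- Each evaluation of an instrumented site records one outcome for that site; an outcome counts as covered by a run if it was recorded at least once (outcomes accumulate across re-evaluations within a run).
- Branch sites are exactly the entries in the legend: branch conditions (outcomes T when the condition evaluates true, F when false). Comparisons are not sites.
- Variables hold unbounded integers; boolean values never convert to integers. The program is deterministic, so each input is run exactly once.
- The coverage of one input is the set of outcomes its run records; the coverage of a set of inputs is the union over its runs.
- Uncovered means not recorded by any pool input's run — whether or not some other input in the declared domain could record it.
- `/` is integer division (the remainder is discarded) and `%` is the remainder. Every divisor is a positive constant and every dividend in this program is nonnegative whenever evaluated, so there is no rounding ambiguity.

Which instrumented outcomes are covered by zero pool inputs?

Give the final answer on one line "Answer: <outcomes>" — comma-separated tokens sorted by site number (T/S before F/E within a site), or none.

input #1, q=8, y=8: events B1->F, B3->F, B4->F, B5->F, B6->F; outcomes B1=F, B3=F, B4=F, B5=F, B6=F
input #2, q=3, y=8: events B1->T, B2->F, B3->F, B4->F, B5->F, B6->F; outcomes B1=T, B2=F, B3=F, B4=F, B5=F, B6=F
input #3, q=9, y=12: events B1->T, B2->T, B3->F, B4->T, B6->F; outcomes B1=T, B2=T, B3=F, B4=T, B6=F
input #4, q=6, y=4: events B1->F, B3->F, B4->T, B6->T; outcomes B1=F, B3=F, B4=T, B6=T
input #5, q=4, y=12: events B1->T, B2->F, B3->F, B4->T, B6->F; outcomes B1=T, B2=F, B3=F, B4=T, B6=F
input #6, q=2, y=8: events B1->F, B3->F, B4->F, B5->F, B6->F; outcomes B1=F, B3=F, B4=F, B5=F, B6=F
input #7, q=1, y=10: events B1->F, B3->F, B4->T, B6->F; outcomes B1=F, B3=F, B4=T, B6=F
input #8, q=6, y=12: events B1->F, B3->F, B4->T, B6->F; outcomes B1=F, B3=F, B4=T, B6=F
union over the pool: B1=T, B1=F, B2=T, B2=F, B3=F, B4=T, B4=F, B5=F, B6=T, B6=F
uncovered (2 of 12): B3=T, B5=T

Answer: B3=T, B5=T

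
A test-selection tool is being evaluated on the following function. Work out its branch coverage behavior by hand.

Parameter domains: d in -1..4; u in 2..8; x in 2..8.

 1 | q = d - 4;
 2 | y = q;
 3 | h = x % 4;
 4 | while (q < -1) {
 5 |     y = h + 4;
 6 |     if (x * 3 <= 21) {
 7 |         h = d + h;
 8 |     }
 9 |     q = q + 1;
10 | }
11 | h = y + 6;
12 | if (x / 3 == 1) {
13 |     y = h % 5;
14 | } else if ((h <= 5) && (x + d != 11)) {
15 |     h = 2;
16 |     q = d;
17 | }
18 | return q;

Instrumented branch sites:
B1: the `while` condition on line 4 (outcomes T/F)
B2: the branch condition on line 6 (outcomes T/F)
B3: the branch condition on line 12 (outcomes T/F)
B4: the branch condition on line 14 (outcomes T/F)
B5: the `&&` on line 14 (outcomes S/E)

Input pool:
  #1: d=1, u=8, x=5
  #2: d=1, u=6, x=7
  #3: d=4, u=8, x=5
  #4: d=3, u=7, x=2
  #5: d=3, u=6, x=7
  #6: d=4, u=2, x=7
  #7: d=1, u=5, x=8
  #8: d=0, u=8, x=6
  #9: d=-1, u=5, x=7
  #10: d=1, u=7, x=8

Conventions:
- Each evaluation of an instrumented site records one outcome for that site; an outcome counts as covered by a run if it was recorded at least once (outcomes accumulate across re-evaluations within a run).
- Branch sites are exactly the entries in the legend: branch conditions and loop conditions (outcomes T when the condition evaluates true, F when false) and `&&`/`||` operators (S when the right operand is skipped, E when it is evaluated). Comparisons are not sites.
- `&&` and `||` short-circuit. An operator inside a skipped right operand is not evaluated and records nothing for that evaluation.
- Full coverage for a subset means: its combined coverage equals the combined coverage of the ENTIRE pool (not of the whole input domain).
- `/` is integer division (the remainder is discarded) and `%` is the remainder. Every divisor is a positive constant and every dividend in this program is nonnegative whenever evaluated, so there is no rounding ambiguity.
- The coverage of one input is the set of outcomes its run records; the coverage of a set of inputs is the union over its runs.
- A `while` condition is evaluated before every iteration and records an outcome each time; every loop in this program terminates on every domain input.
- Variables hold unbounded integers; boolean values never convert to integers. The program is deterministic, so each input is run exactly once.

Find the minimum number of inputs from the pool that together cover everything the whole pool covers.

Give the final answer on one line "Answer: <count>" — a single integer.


input #1 (d=1, u=8, x=5): events B1->T, B2->T, B1->T, B2->T, B1->F, B3->T; covers B1=T, B1=F, B2=T, B3=T
input #2 (d=1, u=6, x=7): events B1->T, B2->T, B1->T, B2->T, B1->F, B3->F, B5->S, B4->F; covers B1=T, B1=F, B2=T, B3=F, B4=F, B5=S
input #3 (d=4, u=8, x=5): events B1->F, B3->T; covers B1=F, B3=T
input #4 (d=3, u=7, x=2): events B1->F, B3->F, B5->E, B4->T; covers B1=F, B3=F, B4=T, B5=E
input #5 (d=3, u=6, x=7): events B1->F, B3->F, B5->E, B4->T; covers B1=F, B3=F, B4=T, B5=E
input #6 (d=4, u=2, x=7): events B1->F, B3->F, B5->S, B4->F; covers B1=F, B3=F, B4=F, B5=S
input #7 (d=1, u=5, x=8): events B1->T, B2->F, B1->T, B2->F, B1->F, B3->F, B5->S, B4->F; covers B1=T, B1=F, B2=F, B3=F, B4=F, B5=S
input #8 (d=0, u=8, x=6): events B1->T, B2->T, B1->T, B2->T, B1->T, B2->T, B1->F, B3->F, B5->S, B4->F; covers B1=T, B1=F, B2=T, B3=F, B4=F, B5=S
input #9 (d=-1, u=5, x=7): events B1->T, B2->T, B1->T, B2->T, B1->T, B2->T, B1->T, B2->T, B1->F, B3->F, B5->S, B4->F; covers B1=T, B1=F, B2=T, B3=F, B4=F, B5=S
input #10 (d=1, u=7, x=8): events B1->T, B2->F, B1->T, B2->F, B1->F, B3->F, B5->S, B4->F; covers B1=T, B1=F, B2=F, B3=F, B4=F, B5=S
union over all inputs: B1=T, B1=F, B2=T, B2=F, B3=T, B3=F, B4=T, B4=F, B5=S, B5=E (10 outcomes)
every size-1 subset falls short of the 10 outcomes (best: 6/10)
every size-2 subset falls short of the 10 outcomes (best: 8/10)
inputs {1, 4, 7} (size 3) cover everything; no size-3 subset with a lexicographically smaller index list covers all 10
Answer: 3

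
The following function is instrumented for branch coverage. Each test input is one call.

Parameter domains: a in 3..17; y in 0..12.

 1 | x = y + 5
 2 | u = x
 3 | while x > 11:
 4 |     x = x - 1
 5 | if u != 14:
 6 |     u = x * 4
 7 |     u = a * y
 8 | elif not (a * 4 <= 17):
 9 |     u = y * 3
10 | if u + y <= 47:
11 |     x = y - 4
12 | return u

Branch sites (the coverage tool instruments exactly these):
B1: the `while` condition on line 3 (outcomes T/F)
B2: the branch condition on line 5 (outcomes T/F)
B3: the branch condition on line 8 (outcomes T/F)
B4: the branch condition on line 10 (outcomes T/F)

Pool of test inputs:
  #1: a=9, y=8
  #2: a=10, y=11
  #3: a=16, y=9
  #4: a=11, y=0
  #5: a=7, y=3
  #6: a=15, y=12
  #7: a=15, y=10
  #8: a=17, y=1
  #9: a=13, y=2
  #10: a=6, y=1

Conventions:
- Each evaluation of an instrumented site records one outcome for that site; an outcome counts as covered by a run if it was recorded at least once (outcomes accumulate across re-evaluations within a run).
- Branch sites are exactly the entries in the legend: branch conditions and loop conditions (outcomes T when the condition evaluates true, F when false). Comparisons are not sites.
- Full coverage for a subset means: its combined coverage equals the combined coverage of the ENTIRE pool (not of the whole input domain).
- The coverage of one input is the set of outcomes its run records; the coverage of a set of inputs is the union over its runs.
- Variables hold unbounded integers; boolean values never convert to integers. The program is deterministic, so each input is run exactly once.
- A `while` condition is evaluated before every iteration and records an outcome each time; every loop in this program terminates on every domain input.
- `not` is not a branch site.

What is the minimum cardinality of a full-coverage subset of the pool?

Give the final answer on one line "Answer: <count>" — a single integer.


input #1, a=9, y=8: outcomes B1=T, B1=F, B2=T, B4=F
input #2, a=10, y=11: outcomes B1=T, B1=F, B2=T, B4=F
input #3, a=16, y=9: outcomes B1=T, B1=F, B2=F, B3=T, B4=T
input #4, a=11, y=0: outcomes B1=F, B2=T, B4=T
input #5, a=7, y=3: outcomes B1=F, B2=T, B4=T
input #6, a=15, y=12: outcomes B1=T, B1=F, B2=T, B4=F
input #7, a=15, y=10: outcomes B1=T, B1=F, B2=T, B4=F
input #8, a=17, y=1: outcomes B1=F, B2=T, B4=T
input #9, a=13, y=2: outcomes B1=F, B2=T, B4=T
input #10, a=6, y=1: outcomes B1=F, B2=T, B4=T
pool-wide coverage (7 outcomes): B1=T, B1=F, B2=T, B2=F, B3=T, B4=T, B4=F
size 1 is not enough: best union over all size-1 subsets is 5/7
at size 2, {1, 3} reaches all 7 outcomes; every lexicographically earlier size-2 subset fails
Answer: 2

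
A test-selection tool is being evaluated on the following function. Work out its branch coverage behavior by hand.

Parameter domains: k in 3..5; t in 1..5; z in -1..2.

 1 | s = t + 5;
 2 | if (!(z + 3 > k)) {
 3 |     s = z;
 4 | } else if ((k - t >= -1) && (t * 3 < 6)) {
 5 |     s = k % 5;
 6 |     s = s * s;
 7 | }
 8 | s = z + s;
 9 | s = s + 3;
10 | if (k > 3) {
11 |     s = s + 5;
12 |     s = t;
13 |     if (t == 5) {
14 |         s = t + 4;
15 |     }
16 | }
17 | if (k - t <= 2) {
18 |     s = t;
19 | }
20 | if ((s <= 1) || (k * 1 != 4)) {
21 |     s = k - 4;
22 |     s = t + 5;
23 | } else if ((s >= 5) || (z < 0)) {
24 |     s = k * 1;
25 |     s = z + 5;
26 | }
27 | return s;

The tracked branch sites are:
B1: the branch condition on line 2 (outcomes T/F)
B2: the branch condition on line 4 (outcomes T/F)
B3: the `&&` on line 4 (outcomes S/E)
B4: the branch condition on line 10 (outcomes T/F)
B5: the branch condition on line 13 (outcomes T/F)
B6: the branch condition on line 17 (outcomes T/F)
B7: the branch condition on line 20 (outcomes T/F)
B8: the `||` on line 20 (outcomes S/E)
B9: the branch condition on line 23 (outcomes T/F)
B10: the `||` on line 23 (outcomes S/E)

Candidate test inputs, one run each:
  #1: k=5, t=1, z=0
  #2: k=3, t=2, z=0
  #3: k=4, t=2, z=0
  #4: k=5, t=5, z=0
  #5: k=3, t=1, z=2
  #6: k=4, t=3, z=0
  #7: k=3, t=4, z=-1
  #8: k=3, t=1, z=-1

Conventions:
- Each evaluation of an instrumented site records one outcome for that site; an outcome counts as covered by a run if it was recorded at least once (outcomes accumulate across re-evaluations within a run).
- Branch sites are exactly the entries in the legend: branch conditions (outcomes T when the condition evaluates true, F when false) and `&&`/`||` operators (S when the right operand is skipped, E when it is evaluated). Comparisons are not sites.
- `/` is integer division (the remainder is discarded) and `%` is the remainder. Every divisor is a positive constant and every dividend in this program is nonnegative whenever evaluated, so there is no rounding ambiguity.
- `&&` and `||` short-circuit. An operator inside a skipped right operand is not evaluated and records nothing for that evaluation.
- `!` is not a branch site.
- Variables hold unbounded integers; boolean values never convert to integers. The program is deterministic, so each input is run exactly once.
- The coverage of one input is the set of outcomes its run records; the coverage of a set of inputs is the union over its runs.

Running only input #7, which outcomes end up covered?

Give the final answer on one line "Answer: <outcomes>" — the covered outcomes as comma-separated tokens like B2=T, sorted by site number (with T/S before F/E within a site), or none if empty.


Tracing the run of input #7 (k=3, t=4, z=-1):
  B1->T, B4->F, B6->T, B8->E, B7->T
as a set, this run covers: B1=T, B4=F, B6=T, B7=T, B8=E
Answer: B1=T, B4=F, B6=T, B7=T, B8=E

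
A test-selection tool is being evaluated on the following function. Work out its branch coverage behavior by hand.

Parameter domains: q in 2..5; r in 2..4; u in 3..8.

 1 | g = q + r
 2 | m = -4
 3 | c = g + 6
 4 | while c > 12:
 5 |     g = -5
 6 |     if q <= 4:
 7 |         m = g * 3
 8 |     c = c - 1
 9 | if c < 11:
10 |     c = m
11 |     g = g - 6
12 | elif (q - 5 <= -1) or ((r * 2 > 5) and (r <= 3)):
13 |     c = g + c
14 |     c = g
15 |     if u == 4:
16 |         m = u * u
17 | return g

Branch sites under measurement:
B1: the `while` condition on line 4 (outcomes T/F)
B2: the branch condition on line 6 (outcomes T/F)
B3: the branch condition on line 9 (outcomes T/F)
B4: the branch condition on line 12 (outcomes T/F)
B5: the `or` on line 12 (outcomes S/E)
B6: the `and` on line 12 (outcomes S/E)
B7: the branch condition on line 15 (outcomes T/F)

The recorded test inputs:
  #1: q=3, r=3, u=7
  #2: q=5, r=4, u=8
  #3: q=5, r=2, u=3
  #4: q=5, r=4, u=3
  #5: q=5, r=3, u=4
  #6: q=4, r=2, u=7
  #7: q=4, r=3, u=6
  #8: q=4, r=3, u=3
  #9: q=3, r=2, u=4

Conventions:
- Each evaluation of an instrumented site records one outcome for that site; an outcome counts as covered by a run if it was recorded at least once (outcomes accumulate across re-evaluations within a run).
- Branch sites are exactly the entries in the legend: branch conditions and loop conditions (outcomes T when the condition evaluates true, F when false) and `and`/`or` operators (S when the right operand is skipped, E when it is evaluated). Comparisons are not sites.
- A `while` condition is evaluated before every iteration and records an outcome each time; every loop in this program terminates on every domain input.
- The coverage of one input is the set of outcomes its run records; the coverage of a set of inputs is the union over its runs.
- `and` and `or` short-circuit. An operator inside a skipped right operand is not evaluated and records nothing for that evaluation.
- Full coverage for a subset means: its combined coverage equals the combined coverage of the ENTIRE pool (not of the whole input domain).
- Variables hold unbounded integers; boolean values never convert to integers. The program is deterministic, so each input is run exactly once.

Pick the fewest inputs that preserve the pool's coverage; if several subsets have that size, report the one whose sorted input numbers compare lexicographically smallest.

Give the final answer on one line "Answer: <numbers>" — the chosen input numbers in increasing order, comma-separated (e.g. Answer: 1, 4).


test 1 (q=3, r=3, u=7) fires B1->F, B3->F, B5->S, B4->T, B7->F; hits B1=F, B3=F, B4=T, B5=S, B7=F
test 2 (q=5, r=4, u=8) fires B1->T, B2->F, B1->T, B2->F, B1->T, B2->F, B1->F, B3->F, B5->E, B6->E, B4->F; hits B1=T, B1=F, B2=F, B3=F, B4=F, B5=E, B6=E
test 3 (q=5, r=2, u=3) fires B1->T, B2->F, B1->F, B3->F, B5->E, B6->S, B4->F; hits B1=T, B1=F, B2=F, B3=F, B4=F, B5=E, B6=S
test 4 (q=5, r=4, u=3) fires B1->T, B2->F, B1->T, B2->F, B1->T, B2->F, B1->F, B3->F, B5->E, B6->E, B4->F; hits B1=T, B1=F, B2=F, B3=F, B4=F, B5=E, B6=E
test 5 (q=5, r=3, u=4) fires B1->T, B2->F, B1->T, B2->F, B1->F, B3->F, B5->E, B6->E, B4->T, B7->T; hits B1=T, B1=F, B2=F, B3=F, B4=T, B5=E, B6=E, B7=T
test 6 (q=4, r=2, u=7) fires B1->F, B3->F, B5->S, B4->T, B7->F; hits B1=F, B3=F, B4=T, B5=S, B7=F
test 7 (q=4, r=3, u=6) fires B1->T, B2->T, B1->F, B3->F, B5->S, B4->T, B7->F; hits B1=T, B1=F, B2=T, B3=F, B4=T, B5=S, B7=F
test 8 (q=4, r=3, u=3) fires B1->T, B2->T, B1->F, B3->F, B5->S, B4->T, B7->F; hits B1=T, B1=F, B2=T, B3=F, B4=T, B5=S, B7=F
test 9 (q=3, r=2, u=4) fires B1->F, B3->F, B5->S, B4->T, B7->T; hits B1=F, B3=F, B4=T, B5=S, B7=T
union over all inputs: B1=T, B1=F, B2=T, B2=F, B3=F, B4=T, B4=F, B5=S, B5=E, B6=S, B6=E, B7=T, B7=F (13 outcomes)
checked all size-1 subsets: none covers 13 outcomes (max 8/13)
checked all size-2 subsets: none covers 13 outcomes (max 11/13)
at size 3, {3, 5, 7} reaches all 13 outcomes; every lexicographically earlier size-3 subset fails
Answer: 3, 5, 7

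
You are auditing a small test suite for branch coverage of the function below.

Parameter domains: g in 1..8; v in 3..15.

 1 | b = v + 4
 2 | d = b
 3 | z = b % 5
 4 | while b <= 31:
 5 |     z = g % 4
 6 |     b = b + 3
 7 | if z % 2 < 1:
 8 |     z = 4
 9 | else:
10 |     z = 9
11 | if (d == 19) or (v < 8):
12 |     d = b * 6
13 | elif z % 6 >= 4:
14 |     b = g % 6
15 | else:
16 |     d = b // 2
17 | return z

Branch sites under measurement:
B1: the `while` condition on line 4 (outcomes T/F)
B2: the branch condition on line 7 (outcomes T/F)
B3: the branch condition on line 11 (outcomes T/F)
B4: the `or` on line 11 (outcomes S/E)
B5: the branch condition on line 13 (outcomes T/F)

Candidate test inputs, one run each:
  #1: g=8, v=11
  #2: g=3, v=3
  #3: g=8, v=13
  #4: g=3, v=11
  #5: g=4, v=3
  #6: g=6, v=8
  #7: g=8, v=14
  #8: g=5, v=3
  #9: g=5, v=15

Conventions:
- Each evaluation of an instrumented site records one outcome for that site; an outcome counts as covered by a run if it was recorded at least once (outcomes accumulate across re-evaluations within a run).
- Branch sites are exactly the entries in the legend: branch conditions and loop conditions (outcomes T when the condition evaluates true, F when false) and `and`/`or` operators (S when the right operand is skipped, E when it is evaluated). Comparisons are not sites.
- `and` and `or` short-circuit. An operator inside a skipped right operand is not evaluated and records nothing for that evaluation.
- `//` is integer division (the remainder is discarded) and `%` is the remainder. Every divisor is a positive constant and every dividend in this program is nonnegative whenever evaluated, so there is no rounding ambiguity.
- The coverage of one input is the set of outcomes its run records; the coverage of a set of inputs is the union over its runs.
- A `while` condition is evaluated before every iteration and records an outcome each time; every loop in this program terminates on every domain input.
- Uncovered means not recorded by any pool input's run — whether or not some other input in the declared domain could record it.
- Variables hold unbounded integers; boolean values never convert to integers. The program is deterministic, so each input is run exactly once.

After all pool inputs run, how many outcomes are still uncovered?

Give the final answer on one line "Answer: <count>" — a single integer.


test 1 (g=8, v=11) hits B1=T, B1=F, B2=T, B3=F, B4=E, B5=T
test 2 (g=3, v=3) hits B1=T, B1=F, B2=F, B3=T, B4=E
test 3 (g=8, v=13) hits B1=T, B1=F, B2=T, B3=F, B4=E, B5=T
test 4 (g=3, v=11) hits B1=T, B1=F, B2=F, B3=F, B4=E, B5=F
test 5 (g=4, v=3) hits B1=T, B1=F, B2=T, B3=T, B4=E
test 6 (g=6, v=8) hits B1=T, B1=F, B2=T, B3=F, B4=E, B5=T
test 7 (g=8, v=14) hits B1=T, B1=F, B2=T, B3=F, B4=E, B5=T
test 8 (g=5, v=3) hits B1=T, B1=F, B2=F, B3=T, B4=E
test 9 (g=5, v=15) hits B1=T, B1=F, B2=F, B3=T, B4=S
union over the pool: B1=T, B1=F, B2=T, B2=F, B3=T, B3=F, B4=S, B4=E, B5=T, B5=F
uncovered (0 of 10): none
Answer: 0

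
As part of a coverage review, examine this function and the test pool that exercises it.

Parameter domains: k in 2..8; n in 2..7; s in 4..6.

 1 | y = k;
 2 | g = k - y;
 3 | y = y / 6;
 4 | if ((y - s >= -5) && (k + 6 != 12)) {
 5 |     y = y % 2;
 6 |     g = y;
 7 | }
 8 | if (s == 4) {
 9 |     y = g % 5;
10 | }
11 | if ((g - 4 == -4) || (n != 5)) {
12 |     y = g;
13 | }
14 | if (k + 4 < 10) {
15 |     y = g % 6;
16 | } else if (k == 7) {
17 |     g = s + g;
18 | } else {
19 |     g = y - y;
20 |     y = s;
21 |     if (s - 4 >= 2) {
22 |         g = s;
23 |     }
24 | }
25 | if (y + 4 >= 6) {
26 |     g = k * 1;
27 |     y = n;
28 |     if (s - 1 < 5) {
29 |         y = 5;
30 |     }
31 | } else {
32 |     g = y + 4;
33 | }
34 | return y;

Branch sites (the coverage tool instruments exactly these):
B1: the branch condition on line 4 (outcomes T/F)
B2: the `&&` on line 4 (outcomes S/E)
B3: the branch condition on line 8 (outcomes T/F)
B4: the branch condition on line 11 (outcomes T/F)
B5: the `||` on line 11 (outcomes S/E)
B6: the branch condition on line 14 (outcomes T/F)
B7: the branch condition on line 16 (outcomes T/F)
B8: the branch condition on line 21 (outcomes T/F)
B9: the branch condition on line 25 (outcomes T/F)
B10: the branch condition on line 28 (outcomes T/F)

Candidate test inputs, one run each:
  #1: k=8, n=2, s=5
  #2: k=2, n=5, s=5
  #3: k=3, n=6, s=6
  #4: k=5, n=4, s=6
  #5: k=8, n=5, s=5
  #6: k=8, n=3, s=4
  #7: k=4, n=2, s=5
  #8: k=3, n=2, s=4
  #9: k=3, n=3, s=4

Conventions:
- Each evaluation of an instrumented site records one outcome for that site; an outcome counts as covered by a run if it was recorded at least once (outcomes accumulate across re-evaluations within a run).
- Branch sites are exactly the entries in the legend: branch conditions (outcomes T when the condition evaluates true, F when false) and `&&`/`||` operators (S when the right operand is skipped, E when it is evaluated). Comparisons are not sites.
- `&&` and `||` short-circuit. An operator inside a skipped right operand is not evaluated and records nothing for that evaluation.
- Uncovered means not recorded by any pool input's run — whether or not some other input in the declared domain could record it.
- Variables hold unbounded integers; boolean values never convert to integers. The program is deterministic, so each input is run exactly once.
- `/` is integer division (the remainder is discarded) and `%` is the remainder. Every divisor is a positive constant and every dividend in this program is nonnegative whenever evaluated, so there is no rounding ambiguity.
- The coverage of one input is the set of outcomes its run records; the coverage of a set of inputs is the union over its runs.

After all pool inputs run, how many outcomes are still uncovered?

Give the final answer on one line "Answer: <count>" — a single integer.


run #1 (k=8, n=2, s=5) runs B2->E, B1->T, B3->F, B5->E, B4->T, B6->F, B7->F, B8->F, B9->T, B10->T; records B1=T, B2=E, B3=F, B4=T, B5=E, B6=F, B7=F, B8=F, B9=T, B10=T
run #2 (k=2, n=5, s=5) runs B2->E, B1->T, B3->F, B5->S, B4->T, B6->T, B9->F; records B1=T, B2=E, B3=F, B4=T, B5=S, B6=T, B9=F
run #3 (k=3, n=6, s=6) runs B2->S, B1->F, B3->F, B5->S, B4->T, B6->T, B9->F; records B1=F, B2=S, B3=F, B4=T, B5=S, B6=T, B9=F
run #4 (k=5, n=4, s=6) runs B2->S, B1->F, B3->F, B5->S, B4->T, B6->T, B9->F; records B1=F, B2=S, B3=F, B4=T, B5=S, B6=T, B9=F
run #5 (k=8, n=5, s=5) runs B2->E, B1->T, B3->F, B5->E, B4->F, B6->F, B7->F, B8->F, B9->T, B10->T; records B1=T, B2=E, B3=F, B4=F, B5=E, B6=F, B7=F, B8=F, B9=T, B10=T
run #6 (k=8, n=3, s=4) runs B2->E, B1->T, B3->T, B5->E, B4->T, B6->F, B7->F, B8->F, B9->T, B10->T; records B1=T, B2=E, B3=T, B4=T, B5=E, B6=F, B7=F, B8=F, B9=T, B10=T
run #7 (k=4, n=2, s=5) runs B2->E, B1->T, B3->F, B5->S, B4->T, B6->T, B9->F; records B1=T, B2=E, B3=F, B4=T, B5=S, B6=T, B9=F
run #8 (k=3, n=2, s=4) runs B2->E, B1->T, B3->T, B5->S, B4->T, B6->T, B9->F; records B1=T, B2=E, B3=T, B4=T, B5=S, B6=T, B9=F
run #9 (k=3, n=3, s=4) runs B2->E, B1->T, B3->T, B5->S, B4->T, B6->T, B9->F; records B1=T, B2=E, B3=T, B4=T, B5=S, B6=T, B9=F
union over the pool: B1=T, B1=F, B2=S, B2=E, B3=T, B3=F, B4=T, B4=F, B5=S, B5=E, B6=T, B6=F, B7=F, B8=F, B9=T, B9=F, B10=T
uncovered (3 of 20): B7=T, B8=T, B10=F
Answer: 3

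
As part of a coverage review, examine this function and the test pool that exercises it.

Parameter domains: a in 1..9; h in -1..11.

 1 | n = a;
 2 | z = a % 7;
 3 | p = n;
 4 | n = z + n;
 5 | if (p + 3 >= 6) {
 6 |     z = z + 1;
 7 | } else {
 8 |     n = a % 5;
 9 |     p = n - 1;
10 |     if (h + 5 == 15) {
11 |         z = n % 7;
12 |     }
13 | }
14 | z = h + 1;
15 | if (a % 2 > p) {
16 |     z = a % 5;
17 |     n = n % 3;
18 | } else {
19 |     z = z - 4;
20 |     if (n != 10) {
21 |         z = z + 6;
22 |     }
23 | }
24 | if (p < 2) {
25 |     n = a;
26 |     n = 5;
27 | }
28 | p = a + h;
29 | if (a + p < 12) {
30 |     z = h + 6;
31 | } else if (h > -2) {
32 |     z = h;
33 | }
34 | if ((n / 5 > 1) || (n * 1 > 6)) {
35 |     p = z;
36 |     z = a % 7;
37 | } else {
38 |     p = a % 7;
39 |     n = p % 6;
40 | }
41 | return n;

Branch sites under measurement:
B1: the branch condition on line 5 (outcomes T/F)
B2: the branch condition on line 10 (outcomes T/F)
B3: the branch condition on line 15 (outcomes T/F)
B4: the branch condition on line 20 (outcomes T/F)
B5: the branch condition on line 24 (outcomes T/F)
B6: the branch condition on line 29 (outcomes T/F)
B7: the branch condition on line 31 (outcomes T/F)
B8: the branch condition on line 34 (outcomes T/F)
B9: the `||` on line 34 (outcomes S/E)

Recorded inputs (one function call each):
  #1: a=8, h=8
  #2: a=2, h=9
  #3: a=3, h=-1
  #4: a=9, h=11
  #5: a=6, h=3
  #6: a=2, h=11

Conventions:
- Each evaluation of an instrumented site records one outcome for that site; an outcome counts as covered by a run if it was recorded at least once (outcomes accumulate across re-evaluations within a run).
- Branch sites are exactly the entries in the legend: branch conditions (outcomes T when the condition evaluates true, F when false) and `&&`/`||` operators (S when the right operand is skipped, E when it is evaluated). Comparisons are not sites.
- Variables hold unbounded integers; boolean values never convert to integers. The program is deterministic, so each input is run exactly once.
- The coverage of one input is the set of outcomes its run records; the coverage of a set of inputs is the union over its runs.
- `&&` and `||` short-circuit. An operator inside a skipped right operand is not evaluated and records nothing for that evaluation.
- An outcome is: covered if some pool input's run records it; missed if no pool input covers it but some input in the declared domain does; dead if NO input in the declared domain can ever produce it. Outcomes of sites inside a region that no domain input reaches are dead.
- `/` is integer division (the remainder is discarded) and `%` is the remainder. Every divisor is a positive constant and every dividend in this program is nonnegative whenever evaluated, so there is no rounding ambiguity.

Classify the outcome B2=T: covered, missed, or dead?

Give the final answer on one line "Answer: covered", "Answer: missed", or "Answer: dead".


no pool input records B2=T
but domain input (a=1, h=10) does record it -> reachable, so missed
Answer: missed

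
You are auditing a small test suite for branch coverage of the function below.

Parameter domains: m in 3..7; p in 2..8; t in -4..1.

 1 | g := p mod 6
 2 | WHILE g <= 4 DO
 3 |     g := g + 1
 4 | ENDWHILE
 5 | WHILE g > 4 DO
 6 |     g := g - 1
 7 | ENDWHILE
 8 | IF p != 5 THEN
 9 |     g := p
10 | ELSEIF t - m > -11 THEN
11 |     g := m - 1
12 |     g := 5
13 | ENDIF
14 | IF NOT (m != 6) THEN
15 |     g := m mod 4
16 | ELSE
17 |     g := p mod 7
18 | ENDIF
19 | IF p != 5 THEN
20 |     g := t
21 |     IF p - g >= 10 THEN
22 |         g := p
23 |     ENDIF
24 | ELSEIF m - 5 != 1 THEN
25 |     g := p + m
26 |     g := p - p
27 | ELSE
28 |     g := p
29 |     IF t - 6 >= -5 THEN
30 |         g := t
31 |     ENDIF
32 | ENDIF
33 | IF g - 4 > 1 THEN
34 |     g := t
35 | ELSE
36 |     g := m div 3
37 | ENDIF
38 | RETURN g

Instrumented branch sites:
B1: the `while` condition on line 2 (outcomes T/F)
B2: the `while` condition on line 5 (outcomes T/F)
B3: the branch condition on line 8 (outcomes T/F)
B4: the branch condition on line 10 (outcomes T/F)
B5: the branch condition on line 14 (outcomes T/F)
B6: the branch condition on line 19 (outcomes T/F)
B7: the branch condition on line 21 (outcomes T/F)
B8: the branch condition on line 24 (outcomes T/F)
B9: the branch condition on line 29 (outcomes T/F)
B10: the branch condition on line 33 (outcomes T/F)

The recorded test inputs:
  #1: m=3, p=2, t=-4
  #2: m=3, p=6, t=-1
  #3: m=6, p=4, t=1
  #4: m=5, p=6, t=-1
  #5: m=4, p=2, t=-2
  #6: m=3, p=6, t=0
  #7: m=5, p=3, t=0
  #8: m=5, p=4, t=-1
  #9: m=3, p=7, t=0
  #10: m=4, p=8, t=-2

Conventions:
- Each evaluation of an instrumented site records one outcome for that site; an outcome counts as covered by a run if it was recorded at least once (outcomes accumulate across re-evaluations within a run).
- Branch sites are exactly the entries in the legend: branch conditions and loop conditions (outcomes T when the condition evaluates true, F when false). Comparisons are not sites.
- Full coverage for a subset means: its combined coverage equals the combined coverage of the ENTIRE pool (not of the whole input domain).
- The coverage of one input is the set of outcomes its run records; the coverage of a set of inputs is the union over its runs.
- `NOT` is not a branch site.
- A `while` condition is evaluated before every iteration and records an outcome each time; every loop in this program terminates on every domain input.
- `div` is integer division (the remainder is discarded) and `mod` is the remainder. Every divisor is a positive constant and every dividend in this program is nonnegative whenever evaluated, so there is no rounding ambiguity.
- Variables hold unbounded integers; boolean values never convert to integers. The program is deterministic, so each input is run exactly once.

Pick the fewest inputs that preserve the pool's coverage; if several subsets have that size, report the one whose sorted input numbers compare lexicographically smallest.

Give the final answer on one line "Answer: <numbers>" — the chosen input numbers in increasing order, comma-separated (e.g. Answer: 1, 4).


input #1 (m=3, p=2, t=-4): covers B1=T, B1=F, B2=T, B2=F, B3=T, B5=F, B6=T, B7=F, B10=F
input #2 (m=3, p=6, t=-1): covers B1=T, B1=F, B2=T, B2=F, B3=T, B5=F, B6=T, B7=F, B10=F
input #3 (m=6, p=4, t=1): covers B1=T, B1=F, B2=T, B2=F, B3=T, B5=T, B6=T, B7=F, B10=F
input #4 (m=5, p=6, t=-1): covers B1=T, B1=F, B2=T, B2=F, B3=T, B5=F, B6=T, B7=F, B10=F
input #5 (m=4, p=2, t=-2): covers B1=T, B1=F, B2=T, B2=F, B3=T, B5=F, B6=T, B7=F, B10=F
input #6 (m=3, p=6, t=0): covers B1=T, B1=F, B2=T, B2=F, B3=T, B5=F, B6=T, B7=F, B10=F
input #7 (m=5, p=3, t=0): covers B1=T, B1=F, B2=T, B2=F, B3=T, B5=F, B6=T, B7=F, B10=F
input #8 (m=5, p=4, t=-1): covers B1=T, B1=F, B2=T, B2=F, B3=T, B5=F, B6=T, B7=F, B10=F
input #9 (m=3, p=7, t=0): covers B1=T, B1=F, B2=T, B2=F, B3=T, B5=F, B6=T, B7=F, B10=F
input #10 (m=4, p=8, t=-2): covers B1=T, B1=F, B2=T, B2=F, B3=T, B5=F, B6=T, B7=T, B10=T
pool-wide coverage (12 outcomes): B1=T, B1=F, B2=T, B2=F, B3=T, B5=T, B5=F, B6=T, B7=T, B7=F, B10=T, B10=F
every size-1 subset falls short of the 12 outcomes (best: 9/12)
the canonical winner is {3, 10}: size 2, full 12-outcome coverage, earliest index list among size-2 covers
Answer: 3, 10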